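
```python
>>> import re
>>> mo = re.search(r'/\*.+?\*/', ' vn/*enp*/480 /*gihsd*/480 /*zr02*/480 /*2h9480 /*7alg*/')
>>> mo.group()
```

A `+?`/`*?`/`{m,n}?` starts at its minimum and grows only as far as needed for what follows to match.
The match spans [3:10] → '/*enp*/'.

'/*enp*/'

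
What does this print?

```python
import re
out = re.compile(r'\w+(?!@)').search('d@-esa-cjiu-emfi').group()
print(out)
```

`(?!…)`/`(?<!…)` only lets a position through if the neighbouring text does NOT match; no characters are consumed.
`re.search` scans for the first position where the pattern succeeds.
The match spans [3:6] → 'esa'.

esa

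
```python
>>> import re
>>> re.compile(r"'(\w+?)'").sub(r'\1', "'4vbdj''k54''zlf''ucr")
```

"4vbdjk54zlf'ucr"

Matches: at [0:7] → "'4vbdj'"; at [7:12] → "'k54'"; at [12:17] → "'zlf'".
`\1` in the replacement pulls in group 1's text for each match.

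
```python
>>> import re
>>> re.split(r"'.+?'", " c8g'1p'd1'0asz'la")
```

Because the quantifier is non-greedy, it stops expanding at the earliest point where the rest of the pattern can succeed.
Each match becomes a cut point; 3 segments remain.

[' c8g', 'd1', 'la']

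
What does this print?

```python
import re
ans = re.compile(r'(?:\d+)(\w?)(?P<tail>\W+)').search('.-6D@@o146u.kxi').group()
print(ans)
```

6D@@

The match spans [2:6] → '6D@@'.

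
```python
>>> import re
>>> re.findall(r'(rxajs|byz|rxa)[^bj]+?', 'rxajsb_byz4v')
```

Walking the string: at [7:11] match 'byz4', group 1 = 'byz'.
One capturing group, so `findall` returns just the captured substring from the one match — 1 in all.

['byz']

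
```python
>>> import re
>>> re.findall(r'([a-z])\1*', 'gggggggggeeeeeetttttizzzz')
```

['g', 'e', 't', 'i', 'z']

`\1` has to match the exact text group 1 already captured.
With a single group, `findall` returns only what that group captured — 5 items.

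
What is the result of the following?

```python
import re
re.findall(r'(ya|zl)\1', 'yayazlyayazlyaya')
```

`\1` has to match the exact text group 1 already captured.
With a single group, `findall` returns only what that group captured — 3 items.

['ya', 'ya', 'ya']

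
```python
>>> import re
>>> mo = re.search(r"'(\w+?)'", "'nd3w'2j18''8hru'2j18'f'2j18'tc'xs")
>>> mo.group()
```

"'nd3w'"

`re.search` scans for the first position where the pattern succeeds.
The match spans [0:6] → "'nd3w'".
Captured: group 1 = 'nd3w'.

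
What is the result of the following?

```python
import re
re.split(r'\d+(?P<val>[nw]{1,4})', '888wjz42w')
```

This matches one or more of a digit; then 1 to 4 of one of [nw] (captured as 'val').
Matches to split on: at [0:4] → '888w'; at [6:9] → '42w'.
Because the pattern has a capturing group, `split` also inserts each captured text between the pieces.

['', 'w', 'jz', 'w', '']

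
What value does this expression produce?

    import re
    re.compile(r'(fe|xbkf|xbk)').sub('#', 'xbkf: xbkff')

'#: #f'

`|` is ordered: at each position the engine commits to the first alternative that works.
Matches: at [0:4] → 'xbkf'; at [6:10] → 'xbkf'.
`sub` substitutes '#' at each match site.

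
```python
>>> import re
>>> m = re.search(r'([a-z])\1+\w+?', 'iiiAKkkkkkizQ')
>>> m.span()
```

(0, 4)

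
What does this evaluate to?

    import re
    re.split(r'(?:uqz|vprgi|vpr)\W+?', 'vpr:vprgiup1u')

Matches to split on: at [0:4] → 'vpr:'.
The string is cut at each match, leaving 2 pieces.

['', 'vprgiup1u']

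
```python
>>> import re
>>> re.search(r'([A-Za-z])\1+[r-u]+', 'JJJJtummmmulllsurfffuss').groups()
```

The backreference `\1` re-matches whatever the first group consumed, character for character.
Unlike `match`, `search` isn't anchored — it looks for the pattern anywhere in the string.
The match spans [0:6] → 'JJJJtu'.
Captured: group 1 = 'J'.

('J',)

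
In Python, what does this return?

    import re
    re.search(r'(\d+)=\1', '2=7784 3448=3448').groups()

('3448',)

`\1` has to match the exact text group 1 already captured.
Unlike `match`, `search` isn't anchored — it looks for the pattern anywhere in the string.
The match spans [7:16] → '3448=3448'.
Captured: group 1 = '3448'.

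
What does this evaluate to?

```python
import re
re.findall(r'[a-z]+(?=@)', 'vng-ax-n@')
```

Because the assertion is zero-width, the text it checks is not consumed and won't appear in the result.
Walking the string: at [7:8] → 'n'.
With no groups in the pattern, `findall` gives back each whole match — 1 here.

['n']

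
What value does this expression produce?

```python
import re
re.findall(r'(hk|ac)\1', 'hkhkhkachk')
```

After group 1 captures some text, `\1` only succeeds where that same text appears again.
Because there's exactly one group, `findall` drops the full match and keeps group 1 from the one hit.

['hk']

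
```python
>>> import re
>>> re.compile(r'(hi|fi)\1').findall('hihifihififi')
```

A backreference is literal: `\1` must see the identical characters the first group matched.
Matches: at [0:4] match 'hihi', group 1 = 'hi'; at [8:12] match 'fifi', group 1 = 'fi'.
`findall` collects group 1 from each match (2 total).

['hi', 'fi']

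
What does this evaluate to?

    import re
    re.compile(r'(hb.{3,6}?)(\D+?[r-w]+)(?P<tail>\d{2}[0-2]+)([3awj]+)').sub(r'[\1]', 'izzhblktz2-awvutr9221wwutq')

'izz[hblktz2]utq'

This matches the literal 'hb', then 3 to 6 of any character (lazy) (captured); then one or more of a non-digit (lazy), then one or more of a character in [r-w] (captured); then exactly 2 of a digit, then one or more of a character in [0-2] (captured as 'tail'); then one or more of one of [3awj] (captured).
The `?` after the quantifier makes it lazy — it takes as little as possible before letting the rest of the pattern try.
Matches: at [3:23] → 'hblktz2-awvutr9221ww'.
`\1` in the replacement pulls in group 1's text for each match.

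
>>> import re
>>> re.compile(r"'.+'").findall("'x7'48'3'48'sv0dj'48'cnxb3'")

Walking the string: at [0:27] → "'x7'48'3'48'sv0dj'48'cnxb3'".
With no groups in the pattern, `findall` gives back each whole match — 1 here.

["'x7'48'3'48'sv0dj'48'cnxb3'"]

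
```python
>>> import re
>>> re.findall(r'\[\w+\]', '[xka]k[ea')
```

['[xka]']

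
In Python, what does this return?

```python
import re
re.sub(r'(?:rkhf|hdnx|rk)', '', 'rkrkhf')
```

''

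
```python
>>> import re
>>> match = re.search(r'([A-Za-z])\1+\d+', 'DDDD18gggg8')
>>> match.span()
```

After group 1 captures some text, `\1` only succeeds where that same text appears again.
The match spans [0:6] → 'DDDD18'.

(0, 6)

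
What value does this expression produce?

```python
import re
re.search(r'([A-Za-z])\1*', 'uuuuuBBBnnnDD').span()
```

A backreference is literal: `\1` must see the identical characters the first group matched.
The match spans [0:5] → 'uuuuu'.

(0, 5)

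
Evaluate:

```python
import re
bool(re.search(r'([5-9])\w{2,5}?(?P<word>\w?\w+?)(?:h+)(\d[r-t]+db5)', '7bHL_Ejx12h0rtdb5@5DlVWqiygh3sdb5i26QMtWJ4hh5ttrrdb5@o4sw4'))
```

Pattern: a character in [5-9] (captured); then 2 to 5 of a word character (lazy); then optionally a word character, then one or more of a word character (lazy) (captured as 'word'); then one or more of a literal 'h' (non-capturing group); then a digit, then one or more of a character in [r-t], then the literal 'db5' (captured).
`re.search` tries every starting position until one works.
The match spans [0:17] → '7bHL_Ejx12h0rtdb5'.
Captured: group 1 = '7', group 2 = 'L_Ejx12', group 3 = '0rtdb5'.

True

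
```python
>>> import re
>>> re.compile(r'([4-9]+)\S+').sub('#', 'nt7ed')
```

This matches one or more of a character in [4-9] (captured); then one or more of a non-whitespace character.
Matches: at [2:5] → '7ed'.
Each match is replaced by '#'.

'nt#'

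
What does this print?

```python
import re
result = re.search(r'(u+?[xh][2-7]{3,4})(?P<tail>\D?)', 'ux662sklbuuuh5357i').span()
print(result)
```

Pattern: one or more of the literal 'u' (lazy), then one of [xh], then 3 to 4 of a character in [2-7] (captured); then optionally a non-digit (captured as 'tail').
The match spans [0:6] → 'ux662s'.

(0, 6)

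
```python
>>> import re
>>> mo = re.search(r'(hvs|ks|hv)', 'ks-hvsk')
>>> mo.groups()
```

`re.search` scans for the first position where the pattern succeeds.
The match spans [0:2] → 'ks'.
Captured: group 1 = 'ks'.

('ks',)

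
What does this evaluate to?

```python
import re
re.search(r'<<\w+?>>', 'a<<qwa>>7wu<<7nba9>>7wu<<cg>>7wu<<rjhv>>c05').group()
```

'<<qwa>>'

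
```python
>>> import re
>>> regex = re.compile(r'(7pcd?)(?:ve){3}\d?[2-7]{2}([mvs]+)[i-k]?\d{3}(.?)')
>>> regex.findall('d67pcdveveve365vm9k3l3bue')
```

3 groups means each result is a tuple of 3 captured strings — 0 here.
Nothing in the string satisfies the pattern, so the list is empty.

[]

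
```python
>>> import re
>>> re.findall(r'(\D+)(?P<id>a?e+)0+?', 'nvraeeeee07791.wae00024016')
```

Pattern: one or more of a non-digit (captured); then optionally the literal 'a', then one or more of the literal 'e' (captured as 'id'); then one or more of a literal '0' (lazy).
Walking the string: at [0:10] match 'nvraeeeee0', groups = ('nvraeeee', 'e'); at [14:19] match '.wae0', groups = ('.wa', 'e').
`findall` packs the 2 group values into a tuple for every match.

[('nvraeeee', 'e'), ('.wa', 'e')]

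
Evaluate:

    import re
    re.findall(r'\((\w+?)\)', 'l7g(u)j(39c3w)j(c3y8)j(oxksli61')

['u', '39c3w', 'c3y8']

One capturing group, so `findall` returns just the captured substring from each match — 3 in all.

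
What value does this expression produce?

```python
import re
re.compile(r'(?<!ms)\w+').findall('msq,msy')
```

['msq', 'msy']

`(?!…)`/`(?<!…)` only lets a position through if the neighbouring text does NOT match; no characters are consumed.
No capturing groups, so `findall` returns the 2 full match strings.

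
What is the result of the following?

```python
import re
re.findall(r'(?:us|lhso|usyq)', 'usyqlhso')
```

The regex engine tests alternatives in the order written; an earlier branch that matches wins even if a later one would match more.
Matches: at [0:2] → 'us'; at [4:8] → 'lhso'.
Since nothing is captured, `findall` lists the 2 matched substrings directly.

['us', 'lhso']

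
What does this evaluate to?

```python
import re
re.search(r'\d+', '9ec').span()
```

(0, 1)

The match spans [0:1] → '9'.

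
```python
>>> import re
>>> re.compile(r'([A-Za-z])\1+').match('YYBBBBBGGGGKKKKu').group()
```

'YY'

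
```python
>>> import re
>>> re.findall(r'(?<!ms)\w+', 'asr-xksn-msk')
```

['asr', 'xksn', 'msk']

`(?!…)`/`(?<!…)` only lets a position through if the neighbouring text does NOT match; no characters are consumed.
Walking the string: at [0:3] → 'asr'; at [4:8] → 'xksn'; at [9:12] → 'msk'.
With no groups in the pattern, `findall` gives back each whole match — 3 here.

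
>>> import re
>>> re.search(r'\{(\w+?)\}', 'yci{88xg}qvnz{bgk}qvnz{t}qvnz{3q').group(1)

'88xg'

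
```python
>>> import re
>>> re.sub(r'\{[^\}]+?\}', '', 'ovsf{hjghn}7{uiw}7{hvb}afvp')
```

'ovsf77afvp'

Each match is replaced by ''.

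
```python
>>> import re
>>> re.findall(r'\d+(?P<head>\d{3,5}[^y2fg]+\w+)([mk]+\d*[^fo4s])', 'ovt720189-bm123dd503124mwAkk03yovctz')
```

[('189-bm123dd503124mwAk', 'k03y')]

This matches one or more of a digit; then 3 to 5 of a digit, then one or more of any character except [y2fg], then one or more of a word character (captured as 'head'); then one or more of one of [mk], then zero or more of a digit, then any character except [fo4s] (captured).
2 groups means the one result is a tuple of 2 captured strings — 1 here.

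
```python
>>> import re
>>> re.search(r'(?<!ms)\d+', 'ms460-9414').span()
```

(3, 5)

`(?!…)`/`(?<!…)` only lets a position through if the neighbouring text does NOT match; no characters are consumed.
The match spans [3:5] → '60'.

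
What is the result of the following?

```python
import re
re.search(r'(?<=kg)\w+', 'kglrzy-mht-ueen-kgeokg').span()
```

Lookahead/lookbehind check context without consuming it, so the matched span excludes the asserted characters.
The match spans [2:6] → 'lrzy'.

(2, 6)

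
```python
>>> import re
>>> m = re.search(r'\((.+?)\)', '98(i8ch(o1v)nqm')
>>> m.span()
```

(2, 12)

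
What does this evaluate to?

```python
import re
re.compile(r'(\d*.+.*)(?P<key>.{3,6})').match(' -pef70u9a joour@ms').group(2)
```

The pattern matches zero or more of a digit, then one or more of any character, then zero or more of any character (captured); then 3 to 6 of any character (captured as 'key').
`match` is anchored at position 0; if the pattern doesn't fit there, it returns None.
The match spans [0:19] → ' -pef70u9a joour@ms'.
Captured: group 1 = ' -pef70u9a joour', group 2 = '@ms'.

'@ms'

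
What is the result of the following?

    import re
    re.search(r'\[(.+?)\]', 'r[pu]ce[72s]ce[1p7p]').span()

(1, 5)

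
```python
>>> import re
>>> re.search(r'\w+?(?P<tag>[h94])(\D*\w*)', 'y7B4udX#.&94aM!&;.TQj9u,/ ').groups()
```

The match spans [0:14] → 'y7B4udX#.&94aM'.
Captured: group 1 = '4', group 2 = 'udX#.&94aM'.

('4', 'udX#.&94aM')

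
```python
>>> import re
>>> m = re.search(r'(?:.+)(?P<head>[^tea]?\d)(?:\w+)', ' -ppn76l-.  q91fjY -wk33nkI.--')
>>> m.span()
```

The pattern matches one or more of any character (non-capturing group); then optionally any character except [tea], then a digit (captured as 'head'); then one or more of a word character (non-capturing group).
`re.search` tries every starting position until one works.
The match spans [0:27] → ' -ppn76l-.  q91fjY -wk33nkI'.
Captured: group 1 = '3'.

(0, 27)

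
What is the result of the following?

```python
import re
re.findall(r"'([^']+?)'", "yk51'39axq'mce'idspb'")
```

Matches: at [4:11] match "'39axq'", group 1 = '39axq'; at [14:21] match "'idspb'", group 1 = 'idspb'.
With a single group, `findall` returns only what that group captured — 2 items.

['39axq', 'idspb']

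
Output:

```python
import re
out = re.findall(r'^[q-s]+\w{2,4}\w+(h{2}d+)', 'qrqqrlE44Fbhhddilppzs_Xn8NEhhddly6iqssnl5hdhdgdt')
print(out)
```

['hhdd']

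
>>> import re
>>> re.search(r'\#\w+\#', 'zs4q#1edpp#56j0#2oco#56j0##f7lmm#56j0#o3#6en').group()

The match spans [4:11] → '#1edpp#'.

'#1edpp#'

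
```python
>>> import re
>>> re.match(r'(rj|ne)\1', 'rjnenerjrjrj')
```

None

`re.match` only tries the pattern at the start of the string.
Here position 0 doesn't satisfy it, so the call returns None.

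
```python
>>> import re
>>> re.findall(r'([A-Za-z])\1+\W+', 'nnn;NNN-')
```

['n', 'N']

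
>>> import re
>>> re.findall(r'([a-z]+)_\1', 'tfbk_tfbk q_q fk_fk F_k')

A backreference is literal: `\1` must see the identical characters the first group matched.
Because there's exactly one group, `findall` drops the full match and keeps group 1 from each hit.

['tfbk', 'q', 'fk']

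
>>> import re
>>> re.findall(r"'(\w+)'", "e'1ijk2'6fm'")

One capturing group, so `findall` returns just the captured substring from the one match — 1 in all.

['1ijk2']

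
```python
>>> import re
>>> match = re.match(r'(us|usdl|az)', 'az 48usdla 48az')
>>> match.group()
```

'az'

`re.match` won't scan ahead — the pattern has to work from the very first character.
The match spans [0:2] → 'az'.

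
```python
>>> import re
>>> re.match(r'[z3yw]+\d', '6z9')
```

None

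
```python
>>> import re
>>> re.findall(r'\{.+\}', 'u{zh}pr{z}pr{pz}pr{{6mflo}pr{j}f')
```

['{zh}pr{z}pr{pz}pr{{6mflo}pr{j}']

Scanning left to right: at [1:31] → '{zh}pr{z}pr{pz}pr{{6mflo}pr{j}'.
With no groups in the pattern, `findall` gives back each whole match — 1 here.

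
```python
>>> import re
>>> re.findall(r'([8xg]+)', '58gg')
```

The pattern matches one or more of one of [8xg] (captured).
One capturing group, so `findall` returns just the captured substring from the one match — 1 in all.

['8gg']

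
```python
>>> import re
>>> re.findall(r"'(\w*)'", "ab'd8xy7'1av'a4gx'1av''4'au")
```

Walking the string: at [2:9] match "'d8xy7'", group 1 = 'd8xy7'; at [12:18] match "'a4gx'", group 1 = 'a4gx'; at [21:23] match "''", group 1 = ''.
With a single group, `findall` returns only what that group captured — 3 items.

['d8xy7', 'a4gx', '']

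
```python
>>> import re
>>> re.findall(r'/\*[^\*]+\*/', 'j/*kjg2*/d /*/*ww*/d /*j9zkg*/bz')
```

['/*kjg2*/', '/*ww*/', '/*j9zkg*/']

Walking the string: at [1:9] → '/*kjg2*/'; at [13:19] → '/*ww*/'; at [21:30] → '/*j9zkg*/'.
`findall` yields the raw match text (3 of them) because the pattern has no groups.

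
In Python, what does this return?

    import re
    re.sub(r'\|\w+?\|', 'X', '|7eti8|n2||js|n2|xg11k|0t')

Matches: at [0:7] → '|7eti8|'; at [10:14] → '|js|'; at [16:23] → '|xg11k|'.
Each match is replaced by 'X'.

'Xn2|Xn2X0t'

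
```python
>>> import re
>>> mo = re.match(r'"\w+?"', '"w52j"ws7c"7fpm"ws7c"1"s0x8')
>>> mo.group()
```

'"w52j"'

`match` is anchored at position 0; if the pattern doesn't fit there, it returns None.
The match spans [0:6] → '"w52j"'.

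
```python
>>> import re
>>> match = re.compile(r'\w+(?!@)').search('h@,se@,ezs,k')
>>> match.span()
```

Because the assertion is negative and zero-width, positions next to the forbidden text are skipped.
`search` walks the string left to right and returns the first match it finds.
The match spans [3:4] → 's'.

(3, 4)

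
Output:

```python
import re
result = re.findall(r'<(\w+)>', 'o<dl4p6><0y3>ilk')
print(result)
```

['dl4p6', '0y3']

One capturing group, so `findall` returns just the captured substring from each match — 2 in all.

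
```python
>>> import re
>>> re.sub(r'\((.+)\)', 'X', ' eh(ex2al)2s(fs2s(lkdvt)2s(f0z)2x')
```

' ehX2x'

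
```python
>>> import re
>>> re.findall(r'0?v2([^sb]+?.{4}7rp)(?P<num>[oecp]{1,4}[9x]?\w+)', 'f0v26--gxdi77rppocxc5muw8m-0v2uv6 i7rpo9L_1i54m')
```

[('6--gxdi77rp', 'pocxc5muw8m'), ('uv6 i7rp', 'o9L_1i54m')]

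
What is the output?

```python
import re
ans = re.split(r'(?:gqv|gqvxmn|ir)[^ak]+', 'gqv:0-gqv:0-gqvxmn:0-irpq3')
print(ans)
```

Matches to split on: at [0:26] → 'gqv:0-gqv:0-gqvxmn:0-irpq3'.
Each match becomes a cut point; 2 segments remain.

['', '']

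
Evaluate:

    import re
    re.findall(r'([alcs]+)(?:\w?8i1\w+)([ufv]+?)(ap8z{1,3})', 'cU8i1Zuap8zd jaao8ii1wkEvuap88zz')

`findall` packs the 3 group values into a tuple for every match.

[('c', 'u', 'ap8z')]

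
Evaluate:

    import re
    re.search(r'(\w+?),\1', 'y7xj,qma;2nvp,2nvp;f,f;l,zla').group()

'2nvp,2nvp'

After group 1 captures some text, `\1` only succeeds where that same text appears again.
`search` walks the string left to right and returns the first match it finds.
The match spans [9:18] → '2nvp,2nvp'.
Captured: group 1 = '2nvp'.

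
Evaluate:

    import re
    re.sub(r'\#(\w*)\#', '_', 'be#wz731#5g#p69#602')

Matches: at [2:9] → '#wz731#'; at [11:16] → '#p69#'.
Each match is replaced by '_'.

'be_5g_602'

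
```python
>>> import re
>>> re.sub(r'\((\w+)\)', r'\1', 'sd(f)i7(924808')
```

The replacement refers to a captured group, so each match is rewritten using its own captured text.

'sdfi7(924808'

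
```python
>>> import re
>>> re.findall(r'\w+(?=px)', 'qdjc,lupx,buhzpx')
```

['lu', 'buhz']

The `(?=…)`/`(?<=…)` assertion just peeks at neighbouring text; it doesn't advance the match position.
Walking the string: at [5:7] → 'lu'; at [10:14] → 'buhz'.
`findall` yields the raw match text (2 of them) because the pattern has no groups.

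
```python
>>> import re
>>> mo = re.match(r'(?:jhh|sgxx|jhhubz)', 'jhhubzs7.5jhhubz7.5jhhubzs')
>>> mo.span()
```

(0, 3)

With `match`, the pattern is implicitly anchored at the beginning.
The match spans [0:3] → 'jhh'.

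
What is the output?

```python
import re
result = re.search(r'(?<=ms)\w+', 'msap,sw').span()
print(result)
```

(2, 4)

The lookaround is zero-width — it requires the adjacent text to match without consuming it, so the asserted text isn't part of the match.
Unlike `match`, `search` isn't anchored — it looks for the pattern anywhere in the string.
The match spans [2:4] → 'ap'.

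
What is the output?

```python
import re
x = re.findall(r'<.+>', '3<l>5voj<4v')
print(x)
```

Scanning left to right: at [1:4] → '<l>'.
`findall` yields the raw match text (1 of them) because the pattern has no groups.

['<l>']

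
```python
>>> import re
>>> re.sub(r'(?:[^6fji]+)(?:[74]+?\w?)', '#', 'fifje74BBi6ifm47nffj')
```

'fifj#Bi6if#ffj'

The pattern matches one or more of any character except [6fji] (non-capturing group); then one or more of one of [74] (lazy), then optionally a word character (non-capturing group).
Matches: at [4:8] → 'e74B'; at [13:17] → 'm47n'.
Every occurrence is swapped for '#'.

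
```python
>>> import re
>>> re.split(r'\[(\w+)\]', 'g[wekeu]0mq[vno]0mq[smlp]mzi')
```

Because the pattern has a capturing group, `split` also inserts each captured text between the pieces.

['g', 'wekeu', '0mq', 'vno', '0mq', 'smlp', 'mzi']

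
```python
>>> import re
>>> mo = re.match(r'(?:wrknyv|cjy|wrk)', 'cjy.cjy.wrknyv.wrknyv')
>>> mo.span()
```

`re.match` won't scan ahead — the pattern has to work from the very first character.
The match spans [0:3] → 'cjy'.

(0, 3)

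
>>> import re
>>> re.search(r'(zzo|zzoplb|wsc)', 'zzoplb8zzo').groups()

Alternation isn't longest-match — the leftmost alternative that fits at this position is chosen.
Unlike `match`, `search` isn't anchored — it looks for the pattern anywhere in the string.
The match spans [0:3] → 'zzo'.
Captured: group 1 = 'zzo'.

('zzo',)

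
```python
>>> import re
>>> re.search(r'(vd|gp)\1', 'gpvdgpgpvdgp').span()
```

(4, 8)

`\1` has to match the exact text group 1 already captured.
The match spans [4:8] → 'gpgp'.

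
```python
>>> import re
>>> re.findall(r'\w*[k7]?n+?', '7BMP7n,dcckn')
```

['7BMP7n', 'dcckn']

This matches zero or more of a word character, then optionally one of [k7]; then one or more of a literal 'n' (lazy).
Since nothing is captured, `findall` lists the 2 matched substrings directly.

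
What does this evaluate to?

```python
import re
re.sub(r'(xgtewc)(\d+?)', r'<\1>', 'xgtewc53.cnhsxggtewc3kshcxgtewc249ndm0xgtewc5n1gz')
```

'<xgtewc>3.cnhsxggtewc3kshc<xgtewc>49ndm0<xgtewc>n1gz'

A `+?`/`*?`/`{m,n}?` starts at its minimum and grows only as far as needed for what follows to match.
`\1` in the replacement pulls in group 1's text for each match.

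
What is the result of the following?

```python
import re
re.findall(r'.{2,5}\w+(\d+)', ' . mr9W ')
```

['9']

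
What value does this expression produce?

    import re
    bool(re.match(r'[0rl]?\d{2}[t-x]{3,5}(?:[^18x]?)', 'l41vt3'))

Pattern: optionally one of [0rl], then exactly 2 of a digit, then 3 to 5 of a character in [t-x]; then optionally any character except [18x] (non-capturing group).
`re.match` won't scan ahead — the pattern has to work from the very first character.
Here position 0 doesn't satisfy it, so the call returns None, and `bool(None)` is False.

False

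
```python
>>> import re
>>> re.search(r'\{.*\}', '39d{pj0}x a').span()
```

`re.search` tries every starting position until one works.
The match spans [3:8] → '{pj0}'.

(3, 8)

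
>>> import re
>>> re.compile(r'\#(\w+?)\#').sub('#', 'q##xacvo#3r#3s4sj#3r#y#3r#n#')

'q##3r#3r#3r#'

`sub` substitutes '#' at each match site.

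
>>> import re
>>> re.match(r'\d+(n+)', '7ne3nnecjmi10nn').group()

'7n'

This matches one or more of a digit; then one or more of a literal 'n' (captured).
`match` is anchored at position 0; if the pattern doesn't fit there, it returns None.
The match spans [0:2] → '7n'.
Captured: group 1 = 'n'.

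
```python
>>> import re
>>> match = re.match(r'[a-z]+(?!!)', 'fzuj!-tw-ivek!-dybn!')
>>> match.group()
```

'fzu'

Because the assertion is negative and zero-width, positions next to the forbidden text are skipped.
`match` is anchored at position 0; if the pattern doesn't fit there, it returns None.
The match spans [0:3] → 'fzu'.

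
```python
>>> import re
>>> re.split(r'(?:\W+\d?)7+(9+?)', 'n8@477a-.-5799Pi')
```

With the lazy modifier that quantifier settles for the fewest repetitions that let the rest of the pattern succeed (the atoms after it are unaffected and can still be greedy).
The group in the pattern means `split` returns the separators' captures alongside the pieces.

['n8@477a', '9', '9Pi']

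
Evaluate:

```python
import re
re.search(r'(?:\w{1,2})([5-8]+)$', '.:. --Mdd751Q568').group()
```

'1Q568'

Pattern: 1 to 2 of a word character (non-capturing group); then one or more of a character in [5-8] (captured); then anchored at the end.
`re.search` scans for the first position where the pattern succeeds.
The match spans [11:16] → '1Q568'.
Captured: group 1 = '568'.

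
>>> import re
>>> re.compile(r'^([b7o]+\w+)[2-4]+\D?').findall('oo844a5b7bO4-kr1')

['oo844a5b7bO']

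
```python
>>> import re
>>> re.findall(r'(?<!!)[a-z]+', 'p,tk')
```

['p', 'tk']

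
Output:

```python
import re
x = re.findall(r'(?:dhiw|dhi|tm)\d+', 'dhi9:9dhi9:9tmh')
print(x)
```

Matches: at [0:4] → 'dhi9'; at [6:10] → 'dhi9'.
No capturing groups, so `findall` returns the 2 full match strings.

['dhi9', 'dhi9']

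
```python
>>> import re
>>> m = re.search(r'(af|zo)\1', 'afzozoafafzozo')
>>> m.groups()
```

After group 1 captures some text, `\1` only succeeds where that same text appears again.
`re.search` scans for the first position where the pattern succeeds.
The match spans [2:6] → 'zozo'.
Captured: group 1 = 'zo'.

('zo',)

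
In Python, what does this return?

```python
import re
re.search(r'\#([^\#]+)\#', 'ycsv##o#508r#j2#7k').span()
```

(5, 8)

The match spans [5:8] → '#o#'.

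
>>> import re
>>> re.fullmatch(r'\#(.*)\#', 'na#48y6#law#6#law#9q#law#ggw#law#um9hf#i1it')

`re.fullmatch` requires the pattern to consume the entire string.
Here there's no way to consume every character, so the call returns None.

None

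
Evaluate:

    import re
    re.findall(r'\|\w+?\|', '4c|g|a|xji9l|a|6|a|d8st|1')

`findall` yields the raw match text (4 of them) because the pattern has no groups.

['|g|', '|xji9l|', '|6|', '|d8st|']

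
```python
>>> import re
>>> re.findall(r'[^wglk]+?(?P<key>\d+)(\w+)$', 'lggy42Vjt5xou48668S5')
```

[('42', 'Vjt5xou48668S5')]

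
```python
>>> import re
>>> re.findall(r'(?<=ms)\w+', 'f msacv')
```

['acv']

The lookaround is zero-width — it requires the adjacent text to match without consuming it, so the asserted text isn't part of the match.
Walking the string: at [4:7] → 'acv'.
Since nothing is captured, `findall` lists the 1 matched substring directly.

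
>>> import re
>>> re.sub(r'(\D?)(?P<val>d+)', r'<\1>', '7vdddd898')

'7<v>898'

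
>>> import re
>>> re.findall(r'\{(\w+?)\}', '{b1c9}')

['b1c9']

Matches: at [0:6] match '{b1c9}', group 1 = 'b1c9'.
`findall` collects group 1 from the one match (1 total).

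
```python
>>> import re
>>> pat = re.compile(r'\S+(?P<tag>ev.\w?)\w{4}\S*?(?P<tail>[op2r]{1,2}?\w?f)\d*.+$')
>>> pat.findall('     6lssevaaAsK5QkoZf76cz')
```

[('evaa', 'oZf')]

This matches one or more of a non-whitespace character; then the literal 'ev', then any character, then optionally a word character (captured as 'tag'); then exactly 4 of a word character, then zero or more of a non-whitespace character (lazy); then 1 to 2 of one of [op2r] (lazy), then optionally a word character, then a literal 'f' (captured as 'tail'); then zero or more of a digit, then one or more of any character; then anchored at the end.
Scanning left to right: at [5:26] match '6lssevaaAsK5QkoZf76cz', groups = ('evaa', 'oZf').
With 2 capturing groups, `findall` returns a 2-tuple per match.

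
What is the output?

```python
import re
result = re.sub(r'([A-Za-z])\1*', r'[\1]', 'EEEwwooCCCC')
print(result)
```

[E][w][o][C]

`\1` has to match the exact text group 1 already captured.
The replacement refers to a captured group, so each match is rewritten using its own captured text.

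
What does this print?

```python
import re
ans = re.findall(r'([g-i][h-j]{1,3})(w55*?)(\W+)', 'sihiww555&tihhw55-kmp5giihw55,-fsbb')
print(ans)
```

This matches a character in [g-i], then 1 to 3 of a character in [h-j] (captured); then the literal 'w5', then zero or more of a literal '5' (lazy) (captured); then one or more of a non-word character (captured).
Walking the string: at [11:18] match 'ihhw55-', groups = ('ihh', 'w55', '-'); at [22:31] match 'giihw55,-', groups = ('giih', 'w55', ',-').
Multiple groups make `findall` return tuples — one 3-tuple for each match.

[('ihh', 'w55', '-'), ('giih', 'w55', ',-')]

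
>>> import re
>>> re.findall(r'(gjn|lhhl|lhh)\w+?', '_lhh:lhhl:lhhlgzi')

Branches in `(...|...)` are attempted left-to-right; the first branch that allows the whole pattern to succeed is taken.
Matches: at [5:9] match 'lhhl', group 1 = 'lhh'; at [10:15] match 'lhhlg', group 1 = 'lhhl'.
One capturing group, so `findall` returns just the captured substring from each match — 2 in all.

['lhh', 'lhhl']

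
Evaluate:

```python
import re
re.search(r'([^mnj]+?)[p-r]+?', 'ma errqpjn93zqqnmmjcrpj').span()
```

(1, 5)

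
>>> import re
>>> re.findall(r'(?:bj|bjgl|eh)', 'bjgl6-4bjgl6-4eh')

Branches in `(...|...)` are attempted left-to-right; the first branch that allows the whole pattern to succeed is taken.
Since nothing is captured, `findall` lists the 3 matched substrings directly.

['bj', 'bj', 'eh']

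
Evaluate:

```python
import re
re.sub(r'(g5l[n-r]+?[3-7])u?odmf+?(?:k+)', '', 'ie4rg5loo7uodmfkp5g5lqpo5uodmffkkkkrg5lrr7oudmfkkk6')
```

The pattern matches the literal 'g5l', then one or more of a character in [n-r] (lazy), then a character in [3-7] (captured); then optionally the literal 'u', then the literal 'odm', then one or more of a literal 'f' (lazy); then one or more of a literal 'k' (non-capturing group).
Each match is replaced by ''.

'ie4rp5rg5lrr7oudmfkkk6'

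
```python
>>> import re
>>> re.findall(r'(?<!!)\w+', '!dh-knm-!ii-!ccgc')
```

The negative lookaround is zero-width — it rules out positions where the adjacent text would match, without consuming anything.
Walking the string: at [2:3] → 'h'; at [4:7] → 'knm'; at [10:11] → 'i'; at [14:17] → 'cgc'.
`findall` yields the raw match text (4 of them) because the pattern has no groups.

['h', 'knm', 'i', 'cgc']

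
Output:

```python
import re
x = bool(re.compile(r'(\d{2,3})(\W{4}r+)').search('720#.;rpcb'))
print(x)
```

False

This matches 2 to 3 of a digit (captured); then exactly 4 of a non-word character, then one or more of a literal 'r' (captured).
Unlike `match`, `search` isn't anchored — it looks for the pattern anywhere in the string.
Here the pattern never matches, so the call returns None, and `bool(None)` is False.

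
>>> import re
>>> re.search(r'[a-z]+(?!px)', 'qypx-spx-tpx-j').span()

`(?!…)`/`(?<!…)` only lets a position through if the neighbouring text does NOT match; no characters are consumed.
Unlike `match`, `search` isn't anchored — it looks for the pattern anywhere in the string.
The match spans [0:4] → 'qypx'.

(0, 4)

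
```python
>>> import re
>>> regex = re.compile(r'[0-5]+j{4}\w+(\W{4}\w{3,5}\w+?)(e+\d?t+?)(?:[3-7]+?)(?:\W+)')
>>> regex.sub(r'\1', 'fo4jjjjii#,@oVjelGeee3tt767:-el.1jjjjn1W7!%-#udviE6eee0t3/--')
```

Lazy quantifiers expand one character at a time until the remainder of the pattern can match.
The replacement refers to a captured group, so each match is rewritten using its own captured text.

'fo4jjjjii#,@oVjelGeee3tt767:-el.!%-#udviE6'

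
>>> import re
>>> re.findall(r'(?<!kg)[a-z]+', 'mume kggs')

`(?!…)`/`(?<!…)` only lets a position through if the neighbouring text does NOT match; no characters are consumed.
No capturing groups, so `findall` returns the 2 full match strings.

['mume', 'kggs']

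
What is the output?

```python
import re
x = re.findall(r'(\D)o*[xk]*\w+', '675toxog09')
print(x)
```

['t']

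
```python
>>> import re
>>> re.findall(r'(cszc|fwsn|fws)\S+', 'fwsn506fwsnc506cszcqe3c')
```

`|` is ordered: at each position the engine commits to the first alternative that works.
`findall` collects group 1 from the one match (1 total).

['fwsn']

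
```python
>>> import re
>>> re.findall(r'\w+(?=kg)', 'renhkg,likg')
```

['renh', 'li']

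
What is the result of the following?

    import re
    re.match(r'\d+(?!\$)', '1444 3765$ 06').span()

(0, 4)

The negative lookaround is zero-width — it rules out positions where the adjacent text would match, without consuming anything.
`re.match` only tries the pattern at the start of the string.
The match spans [0:4] → '1444'.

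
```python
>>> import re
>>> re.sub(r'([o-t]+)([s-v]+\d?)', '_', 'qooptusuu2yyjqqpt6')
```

'_yyj_'

This matches one or more of a character in [o-t] (captured); then one or more of a character in [s-v], then optionally a digit (captured).
Matches: at [0:10] → 'qooptusuu2'; at [13:18] → 'qqpt6'.
Each match is replaced by '_'.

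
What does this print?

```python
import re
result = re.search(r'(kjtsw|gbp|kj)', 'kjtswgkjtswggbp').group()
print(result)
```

The regex engine tests alternatives in the order written; an earlier branch that matches wins even if a later one would match more.
The match spans [0:5] → 'kjtsw'.

kjtsw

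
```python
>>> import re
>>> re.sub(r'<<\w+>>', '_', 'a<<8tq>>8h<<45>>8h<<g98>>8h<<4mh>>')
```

Matches: at [1:8] → '<<8tq>>'; at [10:16] → '<<45>>'; at [18:25] → '<<g98>>'; at [27:34] → '<<4mh>>'.
Every occurrence is swapped for '_'.

'a_8h_8h_8h_'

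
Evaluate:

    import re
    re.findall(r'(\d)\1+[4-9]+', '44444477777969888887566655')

['4']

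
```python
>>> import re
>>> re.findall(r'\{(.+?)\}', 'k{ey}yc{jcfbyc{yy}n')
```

['ey', 'jcfbyc{yy']

A non-greedy quantifier consumes as few characters as it can — just enough that the remainder of the pattern still matches from where it stops; whatever follows it matches normally.
With a single group, `findall` returns only what that group captured — 2 items.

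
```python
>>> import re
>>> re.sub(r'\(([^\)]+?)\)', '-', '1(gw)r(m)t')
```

'1-r-t'

Matches: at [1:5] → '(gw)'; at [6:9] → '(m)'.
`sub` substitutes '-' at each match site.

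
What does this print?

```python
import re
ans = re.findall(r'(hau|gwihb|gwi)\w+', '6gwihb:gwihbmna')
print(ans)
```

Alternation tries branches left to right and keeps the first one that lets the overall match succeed at that position.
`findall` collects group 1 from each match (2 total).

['gwi', 'gwihb']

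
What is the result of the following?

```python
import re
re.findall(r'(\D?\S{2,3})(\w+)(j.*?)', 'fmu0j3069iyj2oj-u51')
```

This matches optionally a non-digit, then 2 to 3 of a non-whitespace character (captured); then one or more of a word character (captured); then the literal 'j', then zero or more of any character (lazy) (captured).
A `+?`/`*?`/`{m,n}?` starts at its minimum and grows only as far as needed for what follows to match.
Scanning left to right: at [0:15] match 'fmu0j3069iyj2oj', groups = ('fmu0', 'j3069iyj2o', 'j').
`findall` packs the 3 group values into a tuple for every match.

[('fmu0', 'j3069iyj2o', 'j')]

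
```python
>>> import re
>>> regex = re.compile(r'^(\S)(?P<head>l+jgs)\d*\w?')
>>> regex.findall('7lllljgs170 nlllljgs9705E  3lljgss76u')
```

This matches anchored at the start of the string; then a non-whitespace character (captured); then one or more of the literal 'l', then the literal 'jgs' (captured as 'head'); then zero or more of a digit, then optionally a word character.
Matches: at [0:11] match '7lllljgs170', groups = ('7', 'lllljgs').
With 2 capturing groups, `findall` returns a 2-tuple per match.

[('7', 'lllljgs')]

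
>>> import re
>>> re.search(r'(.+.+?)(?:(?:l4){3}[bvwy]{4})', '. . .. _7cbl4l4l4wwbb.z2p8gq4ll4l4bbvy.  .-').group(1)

The match spans [0:21] → '. . .. _7cbl4l4l4wwbb'.
Captured: group 1 = '. . .. _7cb'.

'. . .. _7cb'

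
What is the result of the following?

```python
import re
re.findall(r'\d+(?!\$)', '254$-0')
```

['25', '0']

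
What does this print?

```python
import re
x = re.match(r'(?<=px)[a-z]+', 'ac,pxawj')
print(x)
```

Lookahead/lookbehind check context without consuming it, so the matched span excludes the asserted characters.
`re.match` won't scan ahead — the pattern has to work from the very first character.
Here the pattern fails at index 0, so the call returns None.

None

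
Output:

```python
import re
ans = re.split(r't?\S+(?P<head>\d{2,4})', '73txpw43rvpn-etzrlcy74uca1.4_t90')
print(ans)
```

Pattern: optionally the literal 't', then one or more of a non-whitespace character; then 2 to 4 of a digit (captured as 'head').
Matches to split on: at [0:32] → '73txpw43rvpn-etzrlcy74uca1.4_t90'.
`re.split` interleaves the captured-group text with the surrounding fragments.

['', '90', '']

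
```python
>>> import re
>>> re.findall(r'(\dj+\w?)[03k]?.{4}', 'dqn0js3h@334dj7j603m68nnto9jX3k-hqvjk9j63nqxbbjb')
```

['0js', '7j6', '9jX', '9j6']

The pattern matches a digit, then one or more of the literal 'j', then optionally a word character (captured); then optionally one of [03k], then exactly 4 of any character.
Walking the string: at [3:11] match '0js3h@33', group 1 = '0js'; at [14:22] match '7j603m68', group 1 = '7j6'; at [26:34] match '9jX3k-hq', group 1 = '9jX'; at [37:45] match '9j63nqxb', group 1 = '9j6'.
`findall` collects group 1 from each match (4 total).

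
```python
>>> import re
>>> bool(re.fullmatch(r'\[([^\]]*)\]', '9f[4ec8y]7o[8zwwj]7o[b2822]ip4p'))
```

False

`re.fullmatch` is like wrapping the pattern in `^…$` (in single-line mode).
Here there's no way to consume every character, so the call returns None, and `bool(None)` is False.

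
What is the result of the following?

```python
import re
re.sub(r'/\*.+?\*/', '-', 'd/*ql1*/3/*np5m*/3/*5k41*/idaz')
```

'd-3-3-idaz'

A `+?`/`*?`/`{m,n}?` starts at its minimum and grows only as far as needed for what follows to match.
Matches: at [1:8] → '/*ql1*/'; at [9:17] → '/*np5m*/'; at [18:26] → '/*5k41*/'.
Every occurrence is swapped for '-'.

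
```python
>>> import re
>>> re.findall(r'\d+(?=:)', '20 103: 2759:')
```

['103', '2759']

Lookahead/lookbehind check context without consuming it, so the matched span excludes the asserted characters.
Matches: at [3:6] → '103'; at [8:12] → '2759'.
Since nothing is captured, `findall` lists the 2 matched substrings directly.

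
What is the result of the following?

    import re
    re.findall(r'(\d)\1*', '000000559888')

A backreference is literal: `\1` must see the identical characters the first group matched.
Because there's exactly one group, `findall` drops the full match and keeps group 1 from each hit.

['0', '5', '9', '8']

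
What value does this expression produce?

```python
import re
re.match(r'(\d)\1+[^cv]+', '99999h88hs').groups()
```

('9',)

`\1` is not a pattern — it's the concrete string captured by group 1, re-applied verbatim.
`re.match` won't scan ahead — the pattern has to work from the very first character.
The match spans [0:10] → '99999h88hs'.
Captured: group 1 = '9'.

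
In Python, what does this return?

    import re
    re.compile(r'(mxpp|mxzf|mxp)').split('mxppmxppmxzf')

['', 'mxpp', '', 'mxpp', '', 'mxzf', '']

The regex engine tests alternatives in the order written; an earlier branch that matches wins even if a later one would match more.
Matches to split on: at [0:4] → 'mxpp'; at [4:8] → 'mxpp'; at [8:12] → 'mxzf'.
The group in the pattern means `split` returns the separators' captures alongside the pieces.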